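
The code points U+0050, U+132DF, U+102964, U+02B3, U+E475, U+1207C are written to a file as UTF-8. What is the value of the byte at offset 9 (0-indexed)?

0xCA

U+0050 → 1-byte form 50 at offsets 0–0.
U+132DF → 4-byte form F0 93 8B 9F at offsets 1–4.
U+102964 → 4-byte form F4 82 A5 A4 at offsets 5–8.
U+02B3 → 2-byte form CA B3 at offsets 9–10.
Offset 9 falls in char 4's range; it's byte 1 of CA B3 = 0xCA.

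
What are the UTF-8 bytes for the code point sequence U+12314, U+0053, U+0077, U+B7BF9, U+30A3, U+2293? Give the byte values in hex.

F0 92 8C 94 53 77 F2 B7 AF B9 E3 82 A3 E2 8A 93

U+12314: 4-byte form → F0 92 8C 94.
U+0053: 1-byte form → 53.
U+0077: 1-byte form → 77.
U+B7BF9: 4-byte form → F2 B7 AF B9.
U+30A3: 3-byte form → E3 82 A3.
U+2293: 3-byte form → E2 8A 93.
Concatenated (16 bytes): F0 92 8C 94 53 77 F2 B7 AF B9 E3 82 A3 E2 8A 93.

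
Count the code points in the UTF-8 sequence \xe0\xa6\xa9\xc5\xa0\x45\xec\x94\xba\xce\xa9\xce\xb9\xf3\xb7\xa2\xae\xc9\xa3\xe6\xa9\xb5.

Byte at offset 0: 0xE0 = 11100000 → 3-byte char (#1). Advance 3.
Byte at offset 3: 0xC5 = 11000101 → 2-byte char (#2). Advance 2.
Byte at offset 5: 0x45 = 01000101 → 1-byte char (#3). Advance 1.
Byte at offset 6: 0xEC = 11101100 → 3-byte char (#4). Advance 3.
Byte at offset 9: 0xCE = 11001110 → 2-byte char (#5). Advance 2.
Byte at offset 11: 0xCE = 11001110 → 2-byte char (#6). Advance 2.
Byte at offset 13: 0xF3 = 11110011 → 4-byte char (#7). Advance 4.
Byte at offset 17: 0xC9 = 11001001 → 2-byte char (#8). Advance 2.
Byte at offset 19: 0xE6 = 11100110 → 3-byte char (#9). Advance 3.
Reached end at offset 22 after 9 code points.

9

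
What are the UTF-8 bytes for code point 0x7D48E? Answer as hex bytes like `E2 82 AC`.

F1 BD 92 8E

U+7D48E = 0x7D48E = 513166 decimal. In range U+10000–U+10FFFF → 4-byte form: 11110xxx 10xxxxxx 10xxxxxx 10xxxxxx.
Binary (21 bits): 001111101010010001110.
Split 3+6+6+6: 001 | 111101 | 010010 | 001110.
Byte 1: 11110001 = 0xF1.
Byte 2: 10111101 = 0xBD.
Byte 3: 10010010 = 0x92.
Byte 4: 10001110 = 0x8E.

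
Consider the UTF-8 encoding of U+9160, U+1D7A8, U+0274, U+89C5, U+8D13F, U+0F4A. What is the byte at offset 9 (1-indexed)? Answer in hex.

0xB4

1-indexed offset 9 is 0-indexed offset 8.
U+9160 → 3-byte form E9 85 A0 at offsets 0–2.
U+1D7A8 → 4-byte form F0 9D 9E A8 at offsets 3–6.
U+0274 → 2-byte form C9 B4 at offsets 7–8.
Offset 8 falls in char 3's range; it's byte 2 of C9 B4 = 0xB4.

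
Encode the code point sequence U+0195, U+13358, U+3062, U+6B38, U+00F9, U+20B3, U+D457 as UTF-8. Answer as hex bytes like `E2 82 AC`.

C6 95 F0 93 8D 98 E3 81 A2 E6 AC B8 C3 B9 E2 82 B3 ED 91 97

U+0195: 2-byte form → C6 95.
U+13358: 4-byte form → F0 93 8D 98.
U+3062: 3-byte form → E3 81 A2.
U+6B38: 3-byte form → E6 AC B8.
U+00F9: 2-byte form → C3 B9.
U+20B3: 3-byte form → E2 82 B3.
U+D457: 3-byte form → ED 91 97.
Concatenated (20 bytes): C6 95 F0 93 8D 98 E3 81 A2 E6 AC B8 C3 B9 E2 82 B3 ED 91 97.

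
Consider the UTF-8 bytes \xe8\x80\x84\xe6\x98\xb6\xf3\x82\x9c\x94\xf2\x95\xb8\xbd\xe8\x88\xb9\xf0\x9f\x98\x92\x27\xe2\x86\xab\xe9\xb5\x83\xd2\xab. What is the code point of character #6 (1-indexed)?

Offset 0: leading byte 0xE8 = 11101000 → 3-byte char #1 = E8 80 84.
Offset 3: leading byte 0xE6 = 11100110 → 3-byte char #2 = E6 98 B6.
Offset 6: leading byte 0xF3 = 11110011 → 4-byte char #3 = F3 82 9C 94.
Offset 10: leading byte 0xF2 = 11110010 → 4-byte char #4 = F2 95 B8 BD.
Offset 14: leading byte 0xE8 = 11101000 → 3-byte char #5 = E8 88 B9.
Offset 17: leading byte 0xF0 = 11110000 → 4-byte char #6 = F0 9F 98 92.
Leading byte 0xF0 = 11110000 matches 11110xxx → 4-byte sequence.
Byte 1: 0xF0 = 11110000, payload 000 (3 bits).
Byte 2: 0x9F = 10011111 (10xxxxxx ✓), payload 011111.
Byte 3: 0x98 = 10011000 (10xxxxxx ✓), payload 011000.
Byte 4: 0x92 = 10010010 (10xxxxxx ✓), payload 010010.
Concatenate: 000011111011000010010 = 0x1F612 (21 bits → U+1F612).

U+1F612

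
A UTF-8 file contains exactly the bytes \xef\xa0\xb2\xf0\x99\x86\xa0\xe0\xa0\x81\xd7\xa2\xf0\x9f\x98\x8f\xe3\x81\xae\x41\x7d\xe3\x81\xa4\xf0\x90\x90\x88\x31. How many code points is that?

Byte at offset 0: 0xEF = 11101111 → 3-byte char (#1). Advance 3.
Byte at offset 3: 0xF0 = 11110000 → 4-byte char (#2). Advance 4.
Byte at offset 7: 0xE0 = 11100000 → 3-byte char (#3). Advance 3.
Byte at offset 10: 0xD7 = 11010111 → 2-byte char (#4). Advance 2.
Byte at offset 12: 0xF0 = 11110000 → 4-byte char (#5). Advance 4.
Byte at offset 16: 0xE3 = 11100011 → 3-byte char (#6). Advance 3.
Byte at offset 19: 0x41 = 01000001 → 1-byte char (#7). Advance 1.
Byte at offset 20: 0x7D = 01111101 → 1-byte char (#8). Advance 1.
Byte at offset 21: 0xE3 = 11100011 → 3-byte char (#9). Advance 3.
Byte at offset 24: 0xF0 = 11110000 → 4-byte char (#10). Advance 4.
Byte at offset 28: 0x31 = 00110001 → 1-byte char (#11). Advance 1.
Reached end at offset 29 after 11 code points.

11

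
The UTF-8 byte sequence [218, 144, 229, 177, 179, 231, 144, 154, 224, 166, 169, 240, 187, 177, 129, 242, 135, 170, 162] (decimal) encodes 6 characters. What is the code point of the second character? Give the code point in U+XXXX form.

Offset 0: leading byte 0xDA = 11011010 → 2-byte char #1 = DA 90.
Offset 2: leading byte 0xE5 = 11100101 → 3-byte char #2 = E5 B1 B3.
Leading byte 0xE5 = 11100101 matches 1110xxxx → 3-byte sequence.
Byte 1: 0xE5 = 11100101, payload 0101 (4 bits).
Byte 2: 0xB1 = 10110001 (10xxxxxx ✓), payload 110001.
Byte 3: 0xB3 = 10110011 (10xxxxxx ✓), payload 110011.
Concatenate: 0101110001110011 = 0x5C73 (16 bits → U+5C73).

U+5C73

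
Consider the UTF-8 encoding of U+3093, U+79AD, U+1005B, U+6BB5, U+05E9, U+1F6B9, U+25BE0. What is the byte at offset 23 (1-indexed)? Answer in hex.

0xA0

1-indexed offset 23 is 0-indexed offset 22.
U+3093 → 3-byte form E3 82 93 at offsets 0–2.
U+79AD → 3-byte form E7 A6 AD at offsets 3–5.
U+1005B → 4-byte form F0 90 81 9B at offsets 6–9.
U+6BB5 → 3-byte form E6 AE B5 at offsets 10–12.
U+05E9 → 2-byte form D7 A9 at offsets 13–14.
U+1F6B9 → 4-byte form F0 9F 9A B9 at offsets 15–18.
U+25BE0 → 4-byte form F0 A5 AF A0 at offsets 19–22.
Offset 22 falls in char 7's range; it's byte 4 of F0 A5 AF A0 = 0xA0.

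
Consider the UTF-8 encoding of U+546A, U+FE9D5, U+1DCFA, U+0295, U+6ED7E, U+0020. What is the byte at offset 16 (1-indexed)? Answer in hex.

1-indexed offset 16 is 0-indexed offset 15.
U+546A → 3-byte form E5 91 AA at offsets 0–2.
U+FE9D5 → 4-byte form F3 BE A7 95 at offsets 3–6.
U+1DCFA → 4-byte form F0 9D B3 BA at offsets 7–10.
U+0295 → 2-byte form CA 95 at offsets 11–12.
U+6ED7E → 4-byte form F1 AE B5 BE at offsets 13–16.
Offset 15 falls in char 5's range; it's byte 3 of F1 AE B5 BE = 0xB5.

0xB5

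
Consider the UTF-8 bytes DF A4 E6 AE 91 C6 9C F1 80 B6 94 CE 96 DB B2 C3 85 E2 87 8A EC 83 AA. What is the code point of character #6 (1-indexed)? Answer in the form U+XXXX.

U+06F2

Offset 0: leading byte 0xDF = 11011111 → 2-byte char #1 = DF A4.
Offset 2: leading byte 0xE6 = 11100110 → 3-byte char #2 = E6 AE 91.
Offset 5: leading byte 0xC6 = 11000110 → 2-byte char #3 = C6 9C.
Offset 7: leading byte 0xF1 = 11110001 → 4-byte char #4 = F1 80 B6 94.
Offset 11: leading byte 0xCE = 11001110 → 2-byte char #5 = CE 96.
Offset 13: leading byte 0xDB = 11011011 → 2-byte char #6 = DB B2.
Leading byte 0xDB = 11011011 matches 110xxxxx → 2-byte sequence.
Byte 1: 0xDB = 11011011, payload 11011 (5 bits).
Byte 2: 0xB2 = 10110010 (10xxxxxx ✓), payload 110010.
Concatenate: 11011110010 = 0x6F2 (11 bits → U+06F2).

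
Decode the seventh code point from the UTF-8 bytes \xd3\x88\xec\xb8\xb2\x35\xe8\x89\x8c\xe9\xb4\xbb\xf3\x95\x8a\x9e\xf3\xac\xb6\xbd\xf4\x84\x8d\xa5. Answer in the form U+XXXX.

Offset 0: leading byte 0xD3 = 11010011 → 2-byte char #1 = D3 88.
Offset 2: leading byte 0xEC = 11101100 → 3-byte char #2 = EC B8 B2.
Offset 5: leading byte 0x35 = 00110101 → 1-byte char #3 = 35.
Offset 6: leading byte 0xE8 = 11101000 → 3-byte char #4 = E8 89 8C.
Offset 9: leading byte 0xE9 = 11101001 → 3-byte char #5 = E9 B4 BB.
Offset 12: leading byte 0xF3 = 11110011 → 4-byte char #6 = F3 95 8A 9E.
Offset 16: leading byte 0xF3 = 11110011 → 4-byte char #7 = F3 AC B6 BD.
Leading byte 0xF3 = 11110011 matches 11110xxx → 4-byte sequence.
Byte 1: 0xF3 = 11110011, payload 011 (3 bits).
Byte 2: 0xAC = 10101100 (10xxxxxx ✓), payload 101100.
Byte 3: 0xB6 = 10110110 (10xxxxxx ✓), payload 110110.
Byte 4: 0xBD = 10111101 (10xxxxxx ✓), payload 111101.
Concatenate: 011101100110110111101 = 0xECDBD (21 bits → U+ECDBD).

U+ECDBD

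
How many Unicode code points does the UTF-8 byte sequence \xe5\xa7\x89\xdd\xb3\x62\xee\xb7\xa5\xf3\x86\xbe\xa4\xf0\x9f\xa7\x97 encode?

6

Byte at offset 0: 0xE5 = 11100101 → 3-byte char (#1). Advance 3.
Byte at offset 3: 0xDD = 11011101 → 2-byte char (#2). Advance 2.
Byte at offset 5: 0x62 = 01100010 → 1-byte char (#3). Advance 1.
Byte at offset 6: 0xEE = 11101110 → 3-byte char (#4). Advance 3.
Byte at offset 9: 0xF3 = 11110011 → 4-byte char (#5). Advance 4.
Byte at offset 13: 0xF0 = 11110000 → 4-byte char (#6). Advance 4.
Reached end at offset 17 after 6 code points.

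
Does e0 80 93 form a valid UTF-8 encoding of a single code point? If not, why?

invalid (overlong encoding)

Leading byte 0xE0 = 11100000 → 3-byte form.
Continuation bytes all match 10xxxxxx. Payload decodes to 0x13.
But 0x13 < 0x800, the minimum for a 3-byte sequence — this is an overlong encoding.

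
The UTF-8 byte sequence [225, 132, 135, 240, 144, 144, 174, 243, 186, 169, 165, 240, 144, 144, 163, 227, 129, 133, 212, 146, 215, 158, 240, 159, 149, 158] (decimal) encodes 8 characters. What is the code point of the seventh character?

U+05DE

Offset 0: leading byte 0xE1 = 11100001 → 3-byte char #1 = E1 84 87.
Offset 3: leading byte 0xF0 = 11110000 → 4-byte char #2 = F0 90 90 AE.
Offset 7: leading byte 0xF3 = 11110011 → 4-byte char #3 = F3 BA A9 A5.
Offset 11: leading byte 0xF0 = 11110000 → 4-byte char #4 = F0 90 90 A3.
Offset 15: leading byte 0xE3 = 11100011 → 3-byte char #5 = E3 81 85.
Offset 18: leading byte 0xD4 = 11010100 → 2-byte char #6 = D4 92.
Offset 20: leading byte 0xD7 = 11010111 → 2-byte char #7 = D7 9E.
Leading byte 0xD7 = 11010111 matches 110xxxxx → 2-byte sequence.
Byte 1: 0xD7 = 11010111, payload 10111 (5 bits).
Byte 2: 0x9E = 10011110 (10xxxxxx ✓), payload 011110.
Concatenate: 10111011110 = 0x5DE (11 bits → U+05DE).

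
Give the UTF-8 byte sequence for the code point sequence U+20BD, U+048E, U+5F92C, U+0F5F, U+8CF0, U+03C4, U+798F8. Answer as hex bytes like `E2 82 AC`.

E2 82 BD D2 8E F1 9F A4 AC E0 BD 9F E8 B3 B0 CF 84 F1 B9 A3 B8

U+20BD: 3-byte form → E2 82 BD.
U+048E: 2-byte form → D2 8E.
U+5F92C: 4-byte form → F1 9F A4 AC.
U+0F5F: 3-byte form → E0 BD 9F.
U+8CF0: 3-byte form → E8 B3 B0.
U+03C4: 2-byte form → CF 84.
U+798F8: 4-byte form → F1 B9 A3 B8.
Concatenated (21 bytes): E2 82 BD D2 8E F1 9F A4 AC E0 BD 9F E8 B3 B0 CF 84 F1 B9 A3 B8.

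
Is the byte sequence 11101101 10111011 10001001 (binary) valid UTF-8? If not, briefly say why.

Structurally a 3-byte sequence; payload = 0xDEC9.
But 0xDEC9 is in U+D800–U+DFFF, the surrogate range. Surrogates are not Unicode scalar values and are forbidden in UTF-8.

invalid (encodes a surrogate (U+D800–U+DFFF))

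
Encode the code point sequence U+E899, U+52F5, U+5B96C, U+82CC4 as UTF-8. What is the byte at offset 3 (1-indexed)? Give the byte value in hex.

0x99

1-indexed offset 3 is 0-indexed offset 2.
U+E899 → 3-byte form EE A2 99 at offsets 0–2.
Offset 2 falls in char 1's range; it's byte 3 of EE A2 99 = 0x99.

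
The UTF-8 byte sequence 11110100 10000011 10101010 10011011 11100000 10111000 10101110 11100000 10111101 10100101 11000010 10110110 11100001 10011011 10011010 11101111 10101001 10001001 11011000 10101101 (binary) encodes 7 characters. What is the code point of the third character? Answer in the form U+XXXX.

Offset 0: leading byte 0xF4 = 11110100 → 4-byte char #1 = F4 83 AA 9B.
Offset 4: leading byte 0xE0 = 11100000 → 3-byte char #2 = E0 B8 AE.
Offset 7: leading byte 0xE0 = 11100000 → 3-byte char #3 = E0 BD A5.
Leading byte 0xE0 = 11100000 matches 1110xxxx → 3-byte sequence.
Byte 1: 0xE0 = 11100000, payload 0000 (4 bits).
Byte 2: 0xBD = 10111101 (10xxxxxx ✓), payload 111101.
Byte 3: 0xA5 = 10100101 (10xxxxxx ✓), payload 100101.
Concatenate: 0000111101100101 = 0xF65 (16 bits → U+0F65).

U+0F65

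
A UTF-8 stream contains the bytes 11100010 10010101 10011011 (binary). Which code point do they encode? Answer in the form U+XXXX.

U+255B

Leading byte 0xE2 = 11100010 matches 1110xxxx → 3-byte sequence.
Byte 1: 0xE2 = 11100010, payload 0010 (4 bits).
Byte 2: 0x95 = 10010101 (10xxxxxx ✓), payload 010101.
Byte 3: 0x9B = 10011011 (10xxxxxx ✓), payload 011011.
Concatenate: 0010010101011011 = 0x255B (16 bits → U+255B).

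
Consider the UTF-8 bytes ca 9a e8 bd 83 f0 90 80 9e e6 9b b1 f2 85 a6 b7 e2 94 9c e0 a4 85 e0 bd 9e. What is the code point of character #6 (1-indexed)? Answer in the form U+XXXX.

Offset 0: leading byte 0xCA = 11001010 → 2-byte char #1 = CA 9A.
Offset 2: leading byte 0xE8 = 11101000 → 3-byte char #2 = E8 BD 83.
Offset 5: leading byte 0xF0 = 11110000 → 4-byte char #3 = F0 90 80 9E.
Offset 9: leading byte 0xE6 = 11100110 → 3-byte char #4 = E6 9B B1.
Offset 12: leading byte 0xF2 = 11110010 → 4-byte char #5 = F2 85 A6 B7.
Offset 16: leading byte 0xE2 = 11100010 → 3-byte char #6 = E2 94 9C.
Leading byte 0xE2 = 11100010 matches 1110xxxx → 3-byte sequence.
Byte 1: 0xE2 = 11100010, payload 0010 (4 bits).
Byte 2: 0x94 = 10010100 (10xxxxxx ✓), payload 010100.
Byte 3: 0x9C = 10011100 (10xxxxxx ✓), payload 011100.
Concatenate: 0010010100011100 = 0x251C (16 bits → U+251C).

U+251C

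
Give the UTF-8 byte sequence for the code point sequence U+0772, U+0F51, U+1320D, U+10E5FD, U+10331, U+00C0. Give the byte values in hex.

U+0772: 2-byte form → DD B2.
U+0F51: 3-byte form → E0 BD 91.
U+1320D: 4-byte form → F0 93 88 8D.
U+10E5FD: 4-byte form → F4 8E 97 BD.
U+10331: 4-byte form → F0 90 8C B1.
U+00C0: 2-byte form → C3 80.
Concatenated (19 bytes): DD B2 E0 BD 91 F0 93 88 8D F4 8E 97 BD F0 90 8C B1 C3 80.

DD B2 E0 BD 91 F0 93 88 8D F4 8E 97 BD F0 90 8C B1 C3 80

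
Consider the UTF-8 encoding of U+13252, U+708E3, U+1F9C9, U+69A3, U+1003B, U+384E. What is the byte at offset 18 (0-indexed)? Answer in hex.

U+13252 → 4-byte form F0 93 89 92 at offsets 0–3.
U+708E3 → 4-byte form F1 B0 A3 A3 at offsets 4–7.
U+1F9C9 → 4-byte form F0 9F A7 89 at offsets 8–11.
U+69A3 → 3-byte form E6 A6 A3 at offsets 12–14.
U+1003B → 4-byte form F0 90 80 BB at offsets 15–18.
Offset 18 falls in char 5's range; it's byte 4 of F0 90 80 BB = 0xBB.

0xBB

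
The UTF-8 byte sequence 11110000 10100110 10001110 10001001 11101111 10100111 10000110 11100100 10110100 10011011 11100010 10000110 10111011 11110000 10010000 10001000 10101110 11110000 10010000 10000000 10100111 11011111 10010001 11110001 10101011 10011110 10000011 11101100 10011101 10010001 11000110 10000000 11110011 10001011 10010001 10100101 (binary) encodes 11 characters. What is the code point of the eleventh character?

Offset 0: leading byte 0xF0 = 11110000 → 4-byte char #1 = F0 A6 8E 89.
Offset 4: leading byte 0xEF = 11101111 → 3-byte char #2 = EF A7 86.
Offset 7: leading byte 0xE4 = 11100100 → 3-byte char #3 = E4 B4 9B.
Offset 10: leading byte 0xE2 = 11100010 → 3-byte char #4 = E2 86 BB.
Offset 13: leading byte 0xF0 = 11110000 → 4-byte char #5 = F0 90 88 AE.
Offset 17: leading byte 0xF0 = 11110000 → 4-byte char #6 = F0 90 80 A7.
Offset 21: leading byte 0xDF = 11011111 → 2-byte char #7 = DF 91.
Offset 23: leading byte 0xF1 = 11110001 → 4-byte char #8 = F1 AB 9E 83.
Offset 27: leading byte 0xEC = 11101100 → 3-byte char #9 = EC 9D 91.
Offset 30: leading byte 0xC6 = 11000110 → 2-byte char #10 = C6 80.
Offset 32: leading byte 0xF3 = 11110011 → 4-byte char #11 = F3 8B 91 A5.
Leading byte 0xF3 = 11110011 matches 11110xxx → 4-byte sequence.
Byte 1: 0xF3 = 11110011, payload 011 (3 bits).
Byte 2: 0x8B = 10001011 (10xxxxxx ✓), payload 001011.
Byte 3: 0x91 = 10010001 (10xxxxxx ✓), payload 010001.
Byte 4: 0xA5 = 10100101 (10xxxxxx ✓), payload 100101.
Concatenate: 011001011010001100101 = 0xCB465 (21 bits → U+CB465).

U+CB465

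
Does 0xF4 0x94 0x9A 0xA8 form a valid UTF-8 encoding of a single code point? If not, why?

invalid (encodes a value above U+10FFFF)

Leading byte 0xF4 = 11110100 → 4-byte form.
Payload = 0x1146A8, which exceeds U+10FFFF, the maximum Unicode code point. (Leading bytes F5–FF, or F4 followed by ≥ 0x90, are invalid.)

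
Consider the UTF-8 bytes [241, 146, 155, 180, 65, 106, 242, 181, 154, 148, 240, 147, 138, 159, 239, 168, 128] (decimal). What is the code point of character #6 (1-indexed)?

U+FA00

Offset 0: leading byte 0xF1 = 11110001 → 4-byte char #1 = F1 92 9B B4.
Offset 4: leading byte 0x41 = 01000001 → 1-byte char #2 = 41.
Offset 5: leading byte 0x6A = 01101010 → 1-byte char #3 = 6A.
Offset 6: leading byte 0xF2 = 11110010 → 4-byte char #4 = F2 B5 9A 94.
Offset 10: leading byte 0xF0 = 11110000 → 4-byte char #5 = F0 93 8A 9F.
Offset 14: leading byte 0xEF = 11101111 → 3-byte char #6 = EF A8 80.
Leading byte 0xEF = 11101111 matches 1110xxxx → 3-byte sequence.
Byte 1: 0xEF = 11101111, payload 1111 (4 bits).
Byte 2: 0xA8 = 10101000 (10xxxxxx ✓), payload 101000.
Byte 3: 0x80 = 10000000 (10xxxxxx ✓), payload 000000.
Concatenate: 1111101000000000 = 0xFA00 (16 bits → U+FA00).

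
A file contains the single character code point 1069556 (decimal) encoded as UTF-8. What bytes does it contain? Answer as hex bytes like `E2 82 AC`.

F4 85 87 B4

U+1051F4 = 0x1051F4 = 1069556 decimal. In range U+10000–U+10FFFF → 4-byte form: 11110xxx 10xxxxxx 10xxxxxx 10xxxxxx.
Binary (21 bits): 100000101000111110100.
Split 3+6+6+6: 100 | 000101 | 000111 | 110100.
Byte 1: 11110100 = 0xF4.
Byte 2: 10000101 = 0x85.
Byte 3: 10000111 = 0x87.
Byte 4: 10110100 = 0xB4.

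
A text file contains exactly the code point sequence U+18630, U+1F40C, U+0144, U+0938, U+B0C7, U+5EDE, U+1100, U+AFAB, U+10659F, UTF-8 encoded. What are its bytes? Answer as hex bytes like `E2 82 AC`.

U+18630: 4-byte form → F0 98 98 B0.
U+1F40C: 4-byte form → F0 9F 90 8C.
U+0144: 2-byte form → C5 84.
U+0938: 3-byte form → E0 A4 B8.
U+B0C7: 3-byte form → EB 83 87.
U+5EDE: 3-byte form → E5 BB 9E.
U+1100: 3-byte form → E1 84 80.
U+AFAB: 3-byte form → EA BE AB.
U+10659F: 4-byte form → F4 86 96 9F.
Concatenated (29 bytes): F0 98 98 B0 F0 9F 90 8C C5 84 E0 A4 B8 EB 83 87 E5 BB 9E E1 84 80 EA BE AB F4 86 96 9F.

F0 98 98 B0 F0 9F 90 8C C5 84 E0 A4 B8 EB 83 87 E5 BB 9E E1 84 80 EA BE AB F4 86 96 9F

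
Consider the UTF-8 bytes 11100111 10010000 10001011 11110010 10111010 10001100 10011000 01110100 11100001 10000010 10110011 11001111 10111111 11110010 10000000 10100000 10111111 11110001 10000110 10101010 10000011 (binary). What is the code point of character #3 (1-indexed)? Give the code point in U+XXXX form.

Offset 0: leading byte 0xE7 = 11100111 → 3-byte char #1 = E7 90 8B.
Offset 3: leading byte 0xF2 = 11110010 → 4-byte char #2 = F2 BA 8C 98.
Offset 7: leading byte 0x74 = 01110100 → 1-byte char #3 = 74.
Leading byte 0x74 = 01110100 matches 0xxxxxxx → 1-byte sequence.
Byte 1: 0x74 = 01110100, payload 1110100 (7 bits).
Concatenate: 1110100 = 0x74 (7 bits → U+0074).

U+0074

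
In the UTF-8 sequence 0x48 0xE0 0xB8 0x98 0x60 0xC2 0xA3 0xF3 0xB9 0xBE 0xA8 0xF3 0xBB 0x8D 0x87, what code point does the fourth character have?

Offset 0: leading byte 0x48 = 01001000 → 1-byte char #1 = 48.
Offset 1: leading byte 0xE0 = 11100000 → 3-byte char #2 = E0 B8 98.
Offset 4: leading byte 0x60 = 01100000 → 1-byte char #3 = 60.
Offset 5: leading byte 0xC2 = 11000010 → 2-byte char #4 = C2 A3.
Leading byte 0xC2 = 11000010 matches 110xxxxx → 2-byte sequence.
Byte 1: 0xC2 = 11000010, payload 00010 (5 bits).
Byte 2: 0xA3 = 10100011 (10xxxxxx ✓), payload 100011.
Concatenate: 00010100011 = 0xA3 (11 bits → U+00A3).

U+00A3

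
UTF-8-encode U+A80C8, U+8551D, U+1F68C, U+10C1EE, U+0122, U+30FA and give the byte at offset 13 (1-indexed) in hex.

1-indexed offset 13 is 0-indexed offset 12.
U+A80C8 → 4-byte form F2 A8 83 88 at offsets 0–3.
U+8551D → 4-byte form F2 85 94 9D at offsets 4–7.
U+1F68C → 4-byte form F0 9F 9A 8C at offsets 8–11.
U+10C1EE → 4-byte form F4 8C 87 AE at offsets 12–15.
Offset 12 falls in char 4's range; it's byte 1 of F4 8C 87 AE = 0xF4.

0xF4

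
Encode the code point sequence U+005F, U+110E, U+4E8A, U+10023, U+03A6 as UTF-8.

U+005F: 1-byte form → 5F.
U+110E: 3-byte form → E1 84 8E.
U+4E8A: 3-byte form → E4 BA 8A.
U+10023: 4-byte form → F0 90 80 A3.
U+03A6: 2-byte form → CE A6.
Concatenated (13 bytes): 5F E1 84 8E E4 BA 8A F0 90 80 A3 CE A6.

5F E1 84 8E E4 BA 8A F0 90 80 A3 CE A6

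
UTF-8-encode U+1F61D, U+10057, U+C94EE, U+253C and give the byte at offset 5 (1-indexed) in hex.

0xF0

1-indexed offset 5 is 0-indexed offset 4.
U+1F61D → 4-byte form F0 9F 98 9D at offsets 0–3.
U+10057 → 4-byte form F0 90 81 97 at offsets 4–7.
Offset 4 falls in char 2's range; it's byte 1 of F0 90 81 97 = 0xF0.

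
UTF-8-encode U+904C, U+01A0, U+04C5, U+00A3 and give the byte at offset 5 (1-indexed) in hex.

0xA0

1-indexed offset 5 is 0-indexed offset 4.
U+904C → 3-byte form E9 81 8C at offsets 0–2.
U+01A0 → 2-byte form C6 A0 at offsets 3–4.
Offset 4 falls in char 2's range; it's byte 2 of C6 A0 = 0xA0.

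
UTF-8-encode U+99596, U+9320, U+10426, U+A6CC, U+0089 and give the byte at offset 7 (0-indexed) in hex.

0xF0

U+99596 → 4-byte form F2 99 96 96 at offsets 0–3.
U+9320 → 3-byte form E9 8C A0 at offsets 4–6.
U+10426 → 4-byte form F0 90 90 A6 at offsets 7–10.
Offset 7 falls in char 3's range; it's byte 1 of F0 90 90 A6 = 0xF0.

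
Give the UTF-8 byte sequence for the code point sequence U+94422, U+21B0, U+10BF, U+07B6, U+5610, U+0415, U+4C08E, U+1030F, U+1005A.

F2 94 90 A2 E2 86 B0 E1 82 BF DE B6 E5 98 90 D0 95 F1 8C 82 8E F0 90 8C 8F F0 90 81 9A

U+94422: 4-byte form → F2 94 90 A2.
U+21B0: 3-byte form → E2 86 B0.
U+10BF: 3-byte form → E1 82 BF.
U+07B6: 2-byte form → DE B6.
U+5610: 3-byte form → E5 98 90.
U+0415: 2-byte form → D0 95.
U+4C08E: 4-byte form → F1 8C 82 8E.
U+1030F: 4-byte form → F0 90 8C 8F.
U+1005A: 4-byte form → F0 90 81 9A.
Concatenated (29 bytes): F2 94 90 A2 E2 86 B0 E1 82 BF DE B6 E5 98 90 D0 95 F1 8C 82 8E F0 90 8C 8F F0 90 81 9A.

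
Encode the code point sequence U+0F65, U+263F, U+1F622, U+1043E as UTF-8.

U+0F65: 3-byte form → E0 BD A5.
U+263F: 3-byte form → E2 98 BF.
U+1F622: 4-byte form → F0 9F 98 A2.
U+1043E: 4-byte form → F0 90 90 BE.
Concatenated (14 bytes): E0 BD A5 E2 98 BF F0 9F 98 A2 F0 90 90 BE.

E0 BD A5 E2 98 BF F0 9F 98 A2 F0 90 90 BE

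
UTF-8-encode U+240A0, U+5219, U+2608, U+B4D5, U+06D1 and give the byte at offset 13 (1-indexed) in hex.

0x95

1-indexed offset 13 is 0-indexed offset 12.
U+240A0 → 4-byte form F0 A4 82 A0 at offsets 0–3.
U+5219 → 3-byte form E5 88 99 at offsets 4–6.
U+2608 → 3-byte form E2 98 88 at offsets 7–9.
U+B4D5 → 3-byte form EB 93 95 at offsets 10–12.
Offset 12 falls in char 4's range; it's byte 3 of EB 93 95 = 0x95.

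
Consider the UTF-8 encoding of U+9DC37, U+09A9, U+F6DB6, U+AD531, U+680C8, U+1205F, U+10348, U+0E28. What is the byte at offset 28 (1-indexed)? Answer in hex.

1-indexed offset 28 is 0-indexed offset 27.
U+9DC37 → 4-byte form F2 9D B0 B7 at offsets 0–3.
U+09A9 → 3-byte form E0 A6 A9 at offsets 4–6.
U+F6DB6 → 4-byte form F3 B6 B6 B6 at offsets 7–10.
U+AD531 → 4-byte form F2 AD 94 B1 at offsets 11–14.
U+680C8 → 4-byte form F1 A8 83 88 at offsets 15–18.
U+1205F → 4-byte form F0 92 81 9F at offsets 19–22.
U+10348 → 4-byte form F0 90 8D 88 at offsets 23–26.
U+0E28 → 3-byte form E0 B8 A8 at offsets 27–29.
Offset 27 falls in char 8's range; it's byte 1 of E0 B8 A8 = 0xE0.

0xE0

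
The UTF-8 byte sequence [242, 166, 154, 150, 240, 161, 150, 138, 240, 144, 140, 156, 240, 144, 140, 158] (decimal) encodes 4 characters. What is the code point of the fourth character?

U+1031E

Offset 0: leading byte 0xF2 = 11110010 → 4-byte char #1 = F2 A6 9A 96.
Offset 4: leading byte 0xF0 = 11110000 → 4-byte char #2 = F0 A1 96 8A.
Offset 8: leading byte 0xF0 = 11110000 → 4-byte char #3 = F0 90 8C 9C.
Offset 12: leading byte 0xF0 = 11110000 → 4-byte char #4 = F0 90 8C 9E.
Leading byte 0xF0 = 11110000 matches 11110xxx → 4-byte sequence.
Byte 1: 0xF0 = 11110000, payload 000 (3 bits).
Byte 2: 0x90 = 10010000 (10xxxxxx ✓), payload 010000.
Byte 3: 0x8C = 10001100 (10xxxxxx ✓), payload 001100.
Byte 4: 0x9E = 10011110 (10xxxxxx ✓), payload 011110.
Concatenate: 000010000001100011110 = 0x1031E (21 bits → U+1031E).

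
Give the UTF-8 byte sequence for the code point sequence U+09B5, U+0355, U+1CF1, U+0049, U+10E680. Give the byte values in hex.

U+09B5: 3-byte form → E0 A6 B5.
U+0355: 2-byte form → CD 95.
U+1CF1: 3-byte form → E1 B3 B1.
U+0049: 1-byte form → 49.
U+10E680: 4-byte form → F4 8E 9A 80.
Concatenated (13 bytes): E0 A6 B5 CD 95 E1 B3 B1 49 F4 8E 9A 80.

E0 A6 B5 CD 95 E1 B3 B1 49 F4 8E 9A 80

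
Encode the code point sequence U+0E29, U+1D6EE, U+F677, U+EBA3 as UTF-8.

U+0E29: 3-byte form → E0 B8 A9.
U+1D6EE: 4-byte form → F0 9D 9B AE.
U+F677: 3-byte form → EF 99 B7.
U+EBA3: 3-byte form → EE AE A3.
Concatenated (13 bytes): E0 B8 A9 F0 9D 9B AE EF 99 B7 EE AE A3.

E0 B8 A9 F0 9D 9B AE EF 99 B7 EE AE A3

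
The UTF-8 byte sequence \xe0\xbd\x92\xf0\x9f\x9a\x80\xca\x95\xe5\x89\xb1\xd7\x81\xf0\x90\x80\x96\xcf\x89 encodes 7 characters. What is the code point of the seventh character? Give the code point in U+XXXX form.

Offset 0: leading byte 0xE0 = 11100000 → 3-byte char #1 = E0 BD 92.
Offset 3: leading byte 0xF0 = 11110000 → 4-byte char #2 = F0 9F 9A 80.
Offset 7: leading byte 0xCA = 11001010 → 2-byte char #3 = CA 95.
Offset 9: leading byte 0xE5 = 11100101 → 3-byte char #4 = E5 89 B1.
Offset 12: leading byte 0xD7 = 11010111 → 2-byte char #5 = D7 81.
Offset 14: leading byte 0xF0 = 11110000 → 4-byte char #6 = F0 90 80 96.
Offset 18: leading byte 0xCF = 11001111 → 2-byte char #7 = CF 89.
Leading byte 0xCF = 11001111 matches 110xxxxx → 2-byte sequence.
Byte 1: 0xCF = 11001111, payload 01111 (5 bits).
Byte 2: 0x89 = 10001001 (10xxxxxx ✓), payload 001001.
Concatenate: 01111001001 = 0x3C9 (11 bits → U+03C9).

U+03C9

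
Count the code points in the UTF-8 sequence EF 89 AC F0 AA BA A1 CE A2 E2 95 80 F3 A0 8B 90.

5

Byte at offset 0: 0xEF = 11101111 → 3-byte char (#1). Advance 3.
Byte at offset 3: 0xF0 = 11110000 → 4-byte char (#2). Advance 4.
Byte at offset 7: 0xCE = 11001110 → 2-byte char (#3). Advance 2.
Byte at offset 9: 0xE2 = 11100010 → 3-byte char (#4). Advance 3.
Byte at offset 12: 0xF3 = 11110011 → 4-byte char (#5). Advance 4.
Reached end at offset 16 after 5 code points.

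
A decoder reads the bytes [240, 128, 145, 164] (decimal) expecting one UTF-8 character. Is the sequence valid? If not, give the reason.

Leading byte 0xF0 = 11110000 → 4-byte form.
Continuation bytes all match 10xxxxxx. Payload decodes to 0x464.
But 0x464 < 0x10000, the minimum for a 4-byte sequence — this is an overlong encoding.

invalid (overlong encoding)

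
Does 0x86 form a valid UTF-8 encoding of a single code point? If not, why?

Byte 0x86 = 10000110 has the form 10xxxxxx — a continuation byte — but there is no preceding leading byte.

invalid (continuation byte with no leading byte)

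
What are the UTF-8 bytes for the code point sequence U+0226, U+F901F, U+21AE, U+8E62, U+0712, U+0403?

U+0226: 2-byte form → C8 A6.
U+F901F: 4-byte form → F3 B9 80 9F.
U+21AE: 3-byte form → E2 86 AE.
U+8E62: 3-byte form → E8 B9 A2.
U+0712: 2-byte form → DC 92.
U+0403: 2-byte form → D0 83.
Concatenated (16 bytes): C8 A6 F3 B9 80 9F E2 86 AE E8 B9 A2 DC 92 D0 83.

C8 A6 F3 B9 80 9F E2 86 AE E8 B9 A2 DC 92 D0 83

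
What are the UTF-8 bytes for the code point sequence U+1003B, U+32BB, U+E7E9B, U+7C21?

F0 90 80 BB E3 8A BB F3 A7 BA 9B E7 B0 A1

U+1003B: 4-byte form → F0 90 80 BB.
U+32BB: 3-byte form → E3 8A BB.
U+E7E9B: 4-byte form → F3 A7 BA 9B.
U+7C21: 3-byte form → E7 B0 A1.
Concatenated (14 bytes): F0 90 80 BB E3 8A BB F3 A7 BA 9B E7 B0 A1.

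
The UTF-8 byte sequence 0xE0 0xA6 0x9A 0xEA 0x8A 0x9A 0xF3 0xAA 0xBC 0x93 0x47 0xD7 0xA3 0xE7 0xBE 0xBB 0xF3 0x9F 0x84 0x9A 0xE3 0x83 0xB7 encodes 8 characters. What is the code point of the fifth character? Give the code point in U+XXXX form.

Offset 0: leading byte 0xE0 = 11100000 → 3-byte char #1 = E0 A6 9A.
Offset 3: leading byte 0xEA = 11101010 → 3-byte char #2 = EA 8A 9A.
Offset 6: leading byte 0xF3 = 11110011 → 4-byte char #3 = F3 AA BC 93.
Offset 10: leading byte 0x47 = 01000111 → 1-byte char #4 = 47.
Offset 11: leading byte 0xD7 = 11010111 → 2-byte char #5 = D7 A3.
Leading byte 0xD7 = 11010111 matches 110xxxxx → 2-byte sequence.
Byte 1: 0xD7 = 11010111, payload 10111 (5 bits).
Byte 2: 0xA3 = 10100011 (10xxxxxx ✓), payload 100011.
Concatenate: 10111100011 = 0x5E3 (11 bits → U+05E3).

U+05E3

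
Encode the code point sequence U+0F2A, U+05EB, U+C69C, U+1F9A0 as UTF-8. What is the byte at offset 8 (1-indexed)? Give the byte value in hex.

0x9C

1-indexed offset 8 is 0-indexed offset 7.
U+0F2A → 3-byte form E0 BC AA at offsets 0–2.
U+05EB → 2-byte form D7 AB at offsets 3–4.
U+C69C → 3-byte form EC 9A 9C at offsets 5–7.
Offset 7 falls in char 3's range; it's byte 3 of EC 9A 9C = 0x9C.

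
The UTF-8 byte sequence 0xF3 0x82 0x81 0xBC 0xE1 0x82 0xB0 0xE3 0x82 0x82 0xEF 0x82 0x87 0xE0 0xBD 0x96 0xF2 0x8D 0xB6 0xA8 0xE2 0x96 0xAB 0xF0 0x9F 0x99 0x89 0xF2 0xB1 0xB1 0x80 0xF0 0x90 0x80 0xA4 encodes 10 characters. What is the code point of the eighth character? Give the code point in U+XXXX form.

Offset 0: leading byte 0xF3 = 11110011 → 4-byte char #1 = F3 82 81 BC.
Offset 4: leading byte 0xE1 = 11100001 → 3-byte char #2 = E1 82 B0.
Offset 7: leading byte 0xE3 = 11100011 → 3-byte char #3 = E3 82 82.
Offset 10: leading byte 0xEF = 11101111 → 3-byte char #4 = EF 82 87.
Offset 13: leading byte 0xE0 = 11100000 → 3-byte char #5 = E0 BD 96.
Offset 16: leading byte 0xF2 = 11110010 → 4-byte char #6 = F2 8D B6 A8.
Offset 20: leading byte 0xE2 = 11100010 → 3-byte char #7 = E2 96 AB.
Offset 23: leading byte 0xF0 = 11110000 → 4-byte char #8 = F0 9F 99 89.
Leading byte 0xF0 = 11110000 matches 11110xxx → 4-byte sequence.
Byte 1: 0xF0 = 11110000, payload 000 (3 bits).
Byte 2: 0x9F = 10011111 (10xxxxxx ✓), payload 011111.
Byte 3: 0x99 = 10011001 (10xxxxxx ✓), payload 011001.
Byte 4: 0x89 = 10001001 (10xxxxxx ✓), payload 001001.
Concatenate: 000011111011001001001 = 0x1F649 (21 bits → U+1F649).

U+1F649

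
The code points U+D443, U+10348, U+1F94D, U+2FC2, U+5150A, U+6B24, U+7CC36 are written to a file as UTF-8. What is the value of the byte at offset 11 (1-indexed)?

0x8D

1-indexed offset 11 is 0-indexed offset 10.
U+D443 → 3-byte form ED 91 83 at offsets 0–2.
U+10348 → 4-byte form F0 90 8D 88 at offsets 3–6.
U+1F94D → 4-byte form F0 9F A5 8D at offsets 7–10.
Offset 10 falls in char 3's range; it's byte 4 of F0 9F A5 8D = 0x8D.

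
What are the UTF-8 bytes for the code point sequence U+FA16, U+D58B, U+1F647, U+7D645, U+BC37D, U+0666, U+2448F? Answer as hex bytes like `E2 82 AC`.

EF A8 96 ED 96 8B F0 9F 99 87 F1 BD 99 85 F2 BC 8D BD D9 A6 F0 A4 92 8F

U+FA16: 3-byte form → EF A8 96.
U+D58B: 3-byte form → ED 96 8B.
U+1F647: 4-byte form → F0 9F 99 87.
U+7D645: 4-byte form → F1 BD 99 85.
U+BC37D: 4-byte form → F2 BC 8D BD.
U+0666: 2-byte form → D9 A6.
U+2448F: 4-byte form → F0 A4 92 8F.
Concatenated (24 bytes): EF A8 96 ED 96 8B F0 9F 99 87 F1 BD 99 85 F2 BC 8D BD D9 A6 F0 A4 92 8F.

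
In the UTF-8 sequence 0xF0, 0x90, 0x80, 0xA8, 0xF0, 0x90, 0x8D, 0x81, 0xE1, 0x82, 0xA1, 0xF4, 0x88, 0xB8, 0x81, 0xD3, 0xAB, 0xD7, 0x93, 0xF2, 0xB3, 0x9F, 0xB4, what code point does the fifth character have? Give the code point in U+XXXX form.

Offset 0: leading byte 0xF0 = 11110000 → 4-byte char #1 = F0 90 80 A8.
Offset 4: leading byte 0xF0 = 11110000 → 4-byte char #2 = F0 90 8D 81.
Offset 8: leading byte 0xE1 = 11100001 → 3-byte char #3 = E1 82 A1.
Offset 11: leading byte 0xF4 = 11110100 → 4-byte char #4 = F4 88 B8 81.
Offset 15: leading byte 0xD3 = 11010011 → 2-byte char #5 = D3 AB.
Leading byte 0xD3 = 11010011 matches 110xxxxx → 2-byte sequence.
Byte 1: 0xD3 = 11010011, payload 10011 (5 bits).
Byte 2: 0xAB = 10101011 (10xxxxxx ✓), payload 101011.
Concatenate: 10011101011 = 0x4EB (11 bits → U+04EB).

U+04EB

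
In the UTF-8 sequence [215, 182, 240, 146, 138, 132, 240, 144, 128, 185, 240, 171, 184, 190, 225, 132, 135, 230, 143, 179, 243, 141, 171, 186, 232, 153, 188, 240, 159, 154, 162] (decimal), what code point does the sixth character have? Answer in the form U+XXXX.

U+63F3

Offset 0: leading byte 0xD7 = 11010111 → 2-byte char #1 = D7 B6.
Offset 2: leading byte 0xF0 = 11110000 → 4-byte char #2 = F0 92 8A 84.
Offset 6: leading byte 0xF0 = 11110000 → 4-byte char #3 = F0 90 80 B9.
Offset 10: leading byte 0xF0 = 11110000 → 4-byte char #4 = F0 AB B8 BE.
Offset 14: leading byte 0xE1 = 11100001 → 3-byte char #5 = E1 84 87.
Offset 17: leading byte 0xE6 = 11100110 → 3-byte char #6 = E6 8F B3.
Leading byte 0xE6 = 11100110 matches 1110xxxx → 3-byte sequence.
Byte 1: 0xE6 = 11100110, payload 0110 (4 bits).
Byte 2: 0x8F = 10001111 (10xxxxxx ✓), payload 001111.
Byte 3: 0xB3 = 10110011 (10xxxxxx ✓), payload 110011.
Concatenate: 0110001111110011 = 0x63F3 (16 bits → U+63F3).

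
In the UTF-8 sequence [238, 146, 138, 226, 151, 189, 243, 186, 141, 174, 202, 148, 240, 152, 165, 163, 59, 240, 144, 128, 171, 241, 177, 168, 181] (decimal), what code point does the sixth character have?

Offset 0: leading byte 0xEE = 11101110 → 3-byte char #1 = EE 92 8A.
Offset 3: leading byte 0xE2 = 11100010 → 3-byte char #2 = E2 97 BD.
Offset 6: leading byte 0xF3 = 11110011 → 4-byte char #3 = F3 BA 8D AE.
Offset 10: leading byte 0xCA = 11001010 → 2-byte char #4 = CA 94.
Offset 12: leading byte 0xF0 = 11110000 → 4-byte char #5 = F0 98 A5 A3.
Offset 16: leading byte 0x3B = 00111011 → 1-byte char #6 = 3B.
Leading byte 0x3B = 00111011 matches 0xxxxxxx → 1-byte sequence.
Byte 1: 0x3B = 00111011, payload 0111011 (7 bits).
Concatenate: 0111011 = 0x3B (7 bits → U+003B).

U+003B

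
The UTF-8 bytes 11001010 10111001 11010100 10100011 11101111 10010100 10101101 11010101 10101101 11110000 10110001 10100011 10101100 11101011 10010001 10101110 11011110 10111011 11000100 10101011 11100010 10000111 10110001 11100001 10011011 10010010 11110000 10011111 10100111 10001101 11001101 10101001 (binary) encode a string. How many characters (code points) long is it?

12

Byte at offset 0: 0xCA = 11001010 → 2-byte char (#1). Advance 2.
Byte at offset 2: 0xD4 = 11010100 → 2-byte char (#2). Advance 2.
Byte at offset 4: 0xEF = 11101111 → 3-byte char (#3). Advance 3.
Byte at offset 7: 0xD5 = 11010101 → 2-byte char (#4). Advance 2.
Byte at offset 9: 0xF0 = 11110000 → 4-byte char (#5). Advance 4.
Byte at offset 13: 0xEB = 11101011 → 3-byte char (#6). Advance 3.
Byte at offset 16: 0xDE = 11011110 → 2-byte char (#7). Advance 2.
Byte at offset 18: 0xC4 = 11000100 → 2-byte char (#8). Advance 2.
Byte at offset 20: 0xE2 = 11100010 → 3-byte char (#9). Advance 3.
Byte at offset 23: 0xE1 = 11100001 → 3-byte char (#10). Advance 3.
Byte at offset 26: 0xF0 = 11110000 → 4-byte char (#11). Advance 4.
Byte at offset 30: 0xCD = 11001101 → 2-byte char (#12). Advance 2.
Reached end at offset 32 after 12 code points.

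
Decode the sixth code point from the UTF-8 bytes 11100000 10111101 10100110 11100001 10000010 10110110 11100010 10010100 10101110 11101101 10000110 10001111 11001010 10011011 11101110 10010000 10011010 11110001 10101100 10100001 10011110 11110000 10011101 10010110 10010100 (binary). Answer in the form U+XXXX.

U+E41A

Offset 0: leading byte 0xE0 = 11100000 → 3-byte char #1 = E0 BD A6.
Offset 3: leading byte 0xE1 = 11100001 → 3-byte char #2 = E1 82 B6.
Offset 6: leading byte 0xE2 = 11100010 → 3-byte char #3 = E2 94 AE.
Offset 9: leading byte 0xED = 11101101 → 3-byte char #4 = ED 86 8F.
Offset 12: leading byte 0xCA = 11001010 → 2-byte char #5 = CA 9B.
Offset 14: leading byte 0xEE = 11101110 → 3-byte char #6 = EE 90 9A.
Leading byte 0xEE = 11101110 matches 1110xxxx → 3-byte sequence.
Byte 1: 0xEE = 11101110, payload 1110 (4 bits).
Byte 2: 0x90 = 10010000 (10xxxxxx ✓), payload 010000.
Byte 3: 0x9A = 10011010 (10xxxxxx ✓), payload 011010.
Concatenate: 1110010000011010 = 0xE41A (16 bits → U+E41A).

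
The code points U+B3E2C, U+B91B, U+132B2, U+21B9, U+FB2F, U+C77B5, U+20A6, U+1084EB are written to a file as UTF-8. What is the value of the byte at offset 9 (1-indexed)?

1-indexed offset 9 is 0-indexed offset 8.
U+B3E2C → 4-byte form F2 B3 B8 AC at offsets 0–3.
U+B91B → 3-byte form EB A4 9B at offsets 4–6.
U+132B2 → 4-byte form F0 93 8A B2 at offsets 7–10.
Offset 8 falls in char 3's range; it's byte 2 of F0 93 8A B2 = 0x93.

0x93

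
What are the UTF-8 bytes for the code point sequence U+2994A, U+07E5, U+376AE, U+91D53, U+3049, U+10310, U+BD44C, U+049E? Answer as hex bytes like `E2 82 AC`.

U+2994A: 4-byte form → F0 A9 A5 8A.
U+07E5: 2-byte form → DF A5.
U+376AE: 4-byte form → F0 B7 9A AE.
U+91D53: 4-byte form → F2 91 B5 93.
U+3049: 3-byte form → E3 81 89.
U+10310: 4-byte form → F0 90 8C 90.
U+BD44C: 4-byte form → F2 BD 91 8C.
U+049E: 2-byte form → D2 9E.
Concatenated (27 bytes): F0 A9 A5 8A DF A5 F0 B7 9A AE F2 91 B5 93 E3 81 89 F0 90 8C 90 F2 BD 91 8C D2 9E.

F0 A9 A5 8A DF A5 F0 B7 9A AE F2 91 B5 93 E3 81 89 F0 90 8C 90 F2 BD 91 8C D2 9E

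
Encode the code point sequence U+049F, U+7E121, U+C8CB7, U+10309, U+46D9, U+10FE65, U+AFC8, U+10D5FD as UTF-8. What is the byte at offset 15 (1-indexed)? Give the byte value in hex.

0xE4

1-indexed offset 15 is 0-indexed offset 14.
U+049F → 2-byte form D2 9F at offsets 0–1.
U+7E121 → 4-byte form F1 BE 84 A1 at offsets 2–5.
U+C8CB7 → 4-byte form F3 88 B2 B7 at offsets 6–9.
U+10309 → 4-byte form F0 90 8C 89 at offsets 10–13.
U+46D9 → 3-byte form E4 9B 99 at offsets 14–16.
Offset 14 falls in char 5's range; it's byte 1 of E4 9B 99 = 0xE4.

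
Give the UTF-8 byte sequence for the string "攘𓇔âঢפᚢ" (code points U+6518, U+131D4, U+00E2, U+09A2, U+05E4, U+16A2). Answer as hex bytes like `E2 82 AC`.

E6 94 98 F0 93 87 94 C3 A2 E0 A6 A2 D7 A4 E1 9A A2

U+6518: 3-byte form → E6 94 98.
U+131D4: 4-byte form → F0 93 87 94.
U+00E2: 2-byte form → C3 A2.
U+09A2: 3-byte form → E0 A6 A2.
U+05E4: 2-byte form → D7 A4.
U+16A2: 3-byte form → E1 9A A2.
Concatenated (17 bytes): E6 94 98 F0 93 87 94 C3 A2 E0 A6 A2 D7 A4 E1 9A A2.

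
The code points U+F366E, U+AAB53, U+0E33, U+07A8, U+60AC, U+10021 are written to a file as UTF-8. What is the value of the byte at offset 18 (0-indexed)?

U+F366E → 4-byte form F3 B3 99 AE at offsets 0–3.
U+AAB53 → 4-byte form F2 AA AD 93 at offsets 4–7.
U+0E33 → 3-byte form E0 B8 B3 at offsets 8–10.
U+07A8 → 2-byte form DE A8 at offsets 11–12.
U+60AC → 3-byte form E6 82 AC at offsets 13–15.
U+10021 → 4-byte form F0 90 80 A1 at offsets 16–19.
Offset 18 falls in char 6's range; it's byte 3 of F0 90 80 A1 = 0x80.

0x80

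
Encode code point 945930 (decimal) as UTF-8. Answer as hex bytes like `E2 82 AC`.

U+E6F0A = 0xE6F0A = 945930 decimal. In range U+10000–U+10FFFF → 4-byte form: 11110xxx 10xxxxxx 10xxxxxx 10xxxxxx.
Binary (21 bits): 011100110111100001010.
Split 3+6+6+6: 011 | 100110 | 111100 | 001010.
Byte 1: 11110011 = 0xF3.
Byte 2: 10100110 = 0xA6.
Byte 3: 10111100 = 0xBC.
Byte 4: 10001010 = 0x8A.

F3 A6 BC 8A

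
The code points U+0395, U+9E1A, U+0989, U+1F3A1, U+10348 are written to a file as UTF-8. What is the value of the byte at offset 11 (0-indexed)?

U+0395 → 2-byte form CE 95 at offsets 0–1.
U+9E1A → 3-byte form E9 B8 9A at offsets 2–4.
U+0989 → 3-byte form E0 A6 89 at offsets 5–7.
U+1F3A1 → 4-byte form F0 9F 8E A1 at offsets 8–11.
Offset 11 falls in char 4's range; it's byte 4 of F0 9F 8E A1 = 0xA1.

0xA1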